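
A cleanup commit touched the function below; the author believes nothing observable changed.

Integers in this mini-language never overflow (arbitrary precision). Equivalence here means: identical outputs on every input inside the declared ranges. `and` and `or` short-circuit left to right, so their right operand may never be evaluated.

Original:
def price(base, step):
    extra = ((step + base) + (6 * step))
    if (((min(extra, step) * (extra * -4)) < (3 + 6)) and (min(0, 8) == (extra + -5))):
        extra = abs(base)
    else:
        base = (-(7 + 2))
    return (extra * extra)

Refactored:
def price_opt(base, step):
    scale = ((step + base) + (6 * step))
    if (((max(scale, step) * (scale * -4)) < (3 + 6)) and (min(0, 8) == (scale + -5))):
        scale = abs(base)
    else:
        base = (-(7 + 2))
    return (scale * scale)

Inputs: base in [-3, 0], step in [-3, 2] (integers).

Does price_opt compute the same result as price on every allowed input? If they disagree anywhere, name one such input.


Equivalent. One difference looks behavioral, but it never changes the outcome for any declared input.
Sweeping the whole domain (24 inputs) finds no disagreement.
One worked example (base=-1, step=0) — price: extra := -1 | (((min(extra, step) * (extra * -4)) < (3 + 6)) and (min(0, 8) == (extra + -5))): false | base := -9 | result 1; price_opt: scale := -1 | (((max(scale, step) * (scale * -4)) < (3 + 6)) and (min(0, 8) == (scale + -5))): false | base := -9 | result 1; agreement on 1.
verdict: equivalent


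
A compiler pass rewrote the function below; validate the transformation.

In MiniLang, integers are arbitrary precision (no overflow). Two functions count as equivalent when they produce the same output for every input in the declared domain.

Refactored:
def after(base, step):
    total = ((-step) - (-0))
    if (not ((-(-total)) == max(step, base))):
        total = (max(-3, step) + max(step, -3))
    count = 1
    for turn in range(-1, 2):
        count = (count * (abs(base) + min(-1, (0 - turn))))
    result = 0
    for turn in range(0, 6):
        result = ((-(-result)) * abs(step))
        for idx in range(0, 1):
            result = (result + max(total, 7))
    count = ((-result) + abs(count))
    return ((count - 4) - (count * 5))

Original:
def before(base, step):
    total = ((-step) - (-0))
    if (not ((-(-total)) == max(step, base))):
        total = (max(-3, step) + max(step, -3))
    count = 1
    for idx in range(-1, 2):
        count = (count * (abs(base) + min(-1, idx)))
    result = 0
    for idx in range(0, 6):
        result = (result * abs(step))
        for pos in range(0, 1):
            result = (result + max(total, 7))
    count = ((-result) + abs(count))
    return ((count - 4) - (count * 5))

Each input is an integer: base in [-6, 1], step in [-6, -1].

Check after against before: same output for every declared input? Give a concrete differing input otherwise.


Side by side, the visible changes include: local variable names differ; constant usage differs; arithmetic usage differs.
As a probe, take base=0, step=-2: before runs total becomes 2; next (not ((-(-total)) == max(step, base))) evaluates to true; next total becomes -4; next count becomes 1; next at idx=-1:; next count becomes -1; next at idx=0:; next count becomes 1; next at idx=1:; next count becomes -1; next result becomes 0; next at idx=0:; next result becomes 0; next at pos=0:; next result becomes 7; next at idx=1:; next result becomes 14; next at pos=0:; next result becomes 21; next at idx=2:; next result becomes 42; next at pos=0:; next result becomes 49; next at idx=3:; next result becomes 98; next at pos=0:; next result becomes 105; next at idx=4:; next result becomes 210; next at pos=0:; next result becomes 217; next at idx=5:; next result becomes 434; next at pos=0:; next result becomes 441; next count becomes -440; next final value 1756; after runs total becomes 2; next (not ((-(-total)) == max(step, base))) evaluates to true; next total becomes -4; next count becomes 1; next at turn=-1:; next count becomes -1; next at turn=0:; next count becomes 1; next at turn=1:; next count becomes -1; next result becomes 0; next at turn=0:; next result becomes 0; next at idx=0:; next result becomes 7; next at turn=1:; next result becomes 14; next at idx=0:; next result becomes 21; next at turn=2:; next result becomes 42; next at idx=0:; next result becomes 49; next at turn=3:; next result becomes 98; next at idx=0:; next result becomes 105; next at turn=4:; next result becomes 210; next at idx=0:; next result becomes 217; next at turn=5:; next result becomes 434; next at idx=0:; next result becomes 441; next count becomes -440; next final value 1756; both end at 1756.
Checked all 48 inputs in the declared domain: the outputs agree on every one.
verdict: equivalent


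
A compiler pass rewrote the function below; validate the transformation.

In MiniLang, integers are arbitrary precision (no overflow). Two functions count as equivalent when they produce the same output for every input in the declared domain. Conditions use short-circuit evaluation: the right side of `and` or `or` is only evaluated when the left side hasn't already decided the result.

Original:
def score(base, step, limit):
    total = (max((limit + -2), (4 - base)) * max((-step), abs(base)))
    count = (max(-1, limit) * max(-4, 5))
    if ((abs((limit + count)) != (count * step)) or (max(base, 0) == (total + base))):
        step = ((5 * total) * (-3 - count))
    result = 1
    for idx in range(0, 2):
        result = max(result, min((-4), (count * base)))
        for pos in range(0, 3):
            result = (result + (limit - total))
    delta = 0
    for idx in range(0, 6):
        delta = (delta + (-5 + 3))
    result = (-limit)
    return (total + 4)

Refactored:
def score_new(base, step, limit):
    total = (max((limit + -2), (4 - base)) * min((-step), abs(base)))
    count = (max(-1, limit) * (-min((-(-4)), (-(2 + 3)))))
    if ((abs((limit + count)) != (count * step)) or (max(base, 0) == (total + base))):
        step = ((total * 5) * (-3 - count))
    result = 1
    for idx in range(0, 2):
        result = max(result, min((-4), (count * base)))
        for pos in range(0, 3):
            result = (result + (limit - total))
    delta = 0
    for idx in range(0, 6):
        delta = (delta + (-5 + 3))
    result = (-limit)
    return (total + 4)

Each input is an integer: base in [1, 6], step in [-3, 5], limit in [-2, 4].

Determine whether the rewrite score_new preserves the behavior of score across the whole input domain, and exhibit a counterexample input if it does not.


Not equivalent: base=1, step=-3, limit=-2 separates them (13 vs 7).
score: total = 9; count = -5; ((abs((limit + count)) != (count * step)) or (max(base, 0) == (total + base))) -> true; step = 90; result = 1; [idx=0]; result = 1; [pos=0]; result = -10; [pos=1]; result = -21; [pos=2]; result = -32; [idx=1]; result = -5; [pos=0]; result = -16; [pos=1]; result = -27; [pos=2]; result = -38; delta = 0; [idx=0]; delta = -2; [idx=1]; delta = -4; [idx=2]; delta = -6; [idx=3]; delta = -8; [idx=4]; delta = -10; [idx=5]; delta = -12; result = 2; return 13
score_new: total = 3; count = -5; ((abs((limit + count)) != (count * step)) or (max(base, 0) == (total + base))) -> true; step = 30; result = 1; [idx=0]; result = 1; [pos=0]; result = -4; [pos=1]; result = -9; [pos=2]; result = -14; [idx=1]; result = -5; [pos=0]; result = -10; [pos=1]; result = -15; [pos=2]; result = -20; delta = 0; [idx=0]; delta = -2; [idx=1]; delta = -4; [idx=2]; delta = -6; [idx=3]; delta = -8; [idx=4]; delta = -10; [idx=5]; delta = -12; result = 2; return 7
verdict: not equivalent; witness: base=1, step=-3, limit=-2


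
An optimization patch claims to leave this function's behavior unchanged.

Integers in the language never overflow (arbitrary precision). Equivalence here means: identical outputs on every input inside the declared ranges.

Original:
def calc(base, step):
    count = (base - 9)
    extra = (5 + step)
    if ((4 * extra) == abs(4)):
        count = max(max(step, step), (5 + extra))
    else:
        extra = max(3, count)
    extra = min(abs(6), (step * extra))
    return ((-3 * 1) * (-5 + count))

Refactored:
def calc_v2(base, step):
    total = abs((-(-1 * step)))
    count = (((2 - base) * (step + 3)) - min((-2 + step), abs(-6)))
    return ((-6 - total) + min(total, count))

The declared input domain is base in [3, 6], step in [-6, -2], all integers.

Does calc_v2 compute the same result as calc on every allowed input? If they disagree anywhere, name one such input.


Run the pair on base=3, step=-6.
calc: count = -6; extra = -1; ((4 * extra) == abs(4)) -> false; extra = 3; extra = -18; return 33
calc_v2: total = 6; count = 11; return -6
33 and -6 differ, so these are not the same function on this domain.
verdict: not equivalent; witness: base=3, step=-6


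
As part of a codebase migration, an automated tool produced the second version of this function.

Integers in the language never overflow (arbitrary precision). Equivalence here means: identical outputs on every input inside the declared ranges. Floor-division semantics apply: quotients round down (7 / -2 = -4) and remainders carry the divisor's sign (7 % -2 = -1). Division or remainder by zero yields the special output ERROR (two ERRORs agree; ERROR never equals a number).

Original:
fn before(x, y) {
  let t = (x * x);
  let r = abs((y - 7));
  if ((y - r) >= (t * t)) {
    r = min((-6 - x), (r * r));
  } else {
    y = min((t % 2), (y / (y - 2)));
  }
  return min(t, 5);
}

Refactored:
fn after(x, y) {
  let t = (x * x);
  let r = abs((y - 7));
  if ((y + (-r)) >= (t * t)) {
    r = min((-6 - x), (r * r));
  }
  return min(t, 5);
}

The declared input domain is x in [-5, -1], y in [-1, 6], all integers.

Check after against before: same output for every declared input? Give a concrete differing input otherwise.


There is a counterexample at x=-5, y=2: ERROR on one side, 5 on the other.
before: t=25, then r=5, then ((y - r) >= (t * t)) is false, then a zero divisor aborts: ERROR
after: t=25, then r=5, then ((y + (-r)) >= (t * t)) is false, then returns 5
verdict: not equivalent; witness: x=-5, y=2


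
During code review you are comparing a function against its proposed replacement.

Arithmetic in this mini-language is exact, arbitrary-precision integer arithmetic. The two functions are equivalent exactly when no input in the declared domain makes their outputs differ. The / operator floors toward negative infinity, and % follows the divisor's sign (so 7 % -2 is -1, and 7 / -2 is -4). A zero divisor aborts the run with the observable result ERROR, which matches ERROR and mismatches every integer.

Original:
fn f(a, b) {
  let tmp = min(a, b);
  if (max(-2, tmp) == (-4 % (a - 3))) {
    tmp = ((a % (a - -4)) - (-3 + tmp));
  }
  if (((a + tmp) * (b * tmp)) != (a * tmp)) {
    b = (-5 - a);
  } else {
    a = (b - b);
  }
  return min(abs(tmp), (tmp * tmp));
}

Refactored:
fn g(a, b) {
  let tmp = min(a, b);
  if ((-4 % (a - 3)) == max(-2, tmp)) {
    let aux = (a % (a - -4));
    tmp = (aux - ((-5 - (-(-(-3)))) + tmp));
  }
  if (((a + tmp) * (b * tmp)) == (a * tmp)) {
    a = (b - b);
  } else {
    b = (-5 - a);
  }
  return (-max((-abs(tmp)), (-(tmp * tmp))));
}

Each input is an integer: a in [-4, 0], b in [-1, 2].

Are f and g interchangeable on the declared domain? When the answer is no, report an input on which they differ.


At a=0, b=-1: f gives 4, g gives 3.
verdict: not equivalent; witness: a=0, b=-1


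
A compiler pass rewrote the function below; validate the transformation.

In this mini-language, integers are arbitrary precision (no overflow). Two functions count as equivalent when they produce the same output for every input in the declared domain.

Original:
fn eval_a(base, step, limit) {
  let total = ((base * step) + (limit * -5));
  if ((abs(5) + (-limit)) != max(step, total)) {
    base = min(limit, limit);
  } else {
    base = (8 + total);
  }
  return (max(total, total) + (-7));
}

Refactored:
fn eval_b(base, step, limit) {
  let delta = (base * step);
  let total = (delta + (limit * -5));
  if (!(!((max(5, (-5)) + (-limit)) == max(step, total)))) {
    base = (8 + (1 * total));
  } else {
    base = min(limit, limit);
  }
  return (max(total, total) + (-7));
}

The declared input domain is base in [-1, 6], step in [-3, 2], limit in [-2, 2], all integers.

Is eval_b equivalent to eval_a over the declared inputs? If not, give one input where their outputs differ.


Side by side, the visible changes include: constant usage differs; also arithmetic usage differs; also min/max/abs usage differs; also local variable names differ; also comparison usage differs; also boolean connective usage differs; also statement counts differ.
Spot check at base=5, step=-2, limit=-1 — eval_a: total=-5, then ((abs(5) + (-limit)) != max(step, total)) is true, then base=-1, then returns -12. eval_b: delta=-10, then total=-5, then (!(!((max(5, (-5)) + (-limit)) == max(step, total)))) is false, then base=-1, then returns -12. Both give -12.
Across all 240 domain points the two functions coincide.
verdict: equivalent


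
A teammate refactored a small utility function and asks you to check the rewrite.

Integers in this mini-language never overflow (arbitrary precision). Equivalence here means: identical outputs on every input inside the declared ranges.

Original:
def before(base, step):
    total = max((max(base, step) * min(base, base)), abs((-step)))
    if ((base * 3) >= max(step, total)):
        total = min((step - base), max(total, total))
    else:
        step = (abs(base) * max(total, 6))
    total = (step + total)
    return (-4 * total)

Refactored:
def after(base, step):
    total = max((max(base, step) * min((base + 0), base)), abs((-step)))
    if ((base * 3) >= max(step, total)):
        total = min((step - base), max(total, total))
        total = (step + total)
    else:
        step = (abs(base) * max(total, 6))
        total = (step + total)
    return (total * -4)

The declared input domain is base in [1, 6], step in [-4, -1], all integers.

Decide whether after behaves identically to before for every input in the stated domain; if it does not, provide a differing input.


Behavior is preserved: although statement counts differ, plus arithmetic usage differs, plus constant usage differs, the outputs never diverge.
Spot check at base=5, step=-4 — before: total becomes 25; next ((base * 3) >= max(step, total)) evaluates to false; next step becomes 125; next total becomes 150; next final value -600. after: total becomes 25; next ((base * 3) >= max(step, total)) evaluates to false; next step becomes 125; next total becomes 150; next final value -600. Both give -600.
Sweeping the whole domain (24 inputs) finds no disagreement.
verdict: equivalent


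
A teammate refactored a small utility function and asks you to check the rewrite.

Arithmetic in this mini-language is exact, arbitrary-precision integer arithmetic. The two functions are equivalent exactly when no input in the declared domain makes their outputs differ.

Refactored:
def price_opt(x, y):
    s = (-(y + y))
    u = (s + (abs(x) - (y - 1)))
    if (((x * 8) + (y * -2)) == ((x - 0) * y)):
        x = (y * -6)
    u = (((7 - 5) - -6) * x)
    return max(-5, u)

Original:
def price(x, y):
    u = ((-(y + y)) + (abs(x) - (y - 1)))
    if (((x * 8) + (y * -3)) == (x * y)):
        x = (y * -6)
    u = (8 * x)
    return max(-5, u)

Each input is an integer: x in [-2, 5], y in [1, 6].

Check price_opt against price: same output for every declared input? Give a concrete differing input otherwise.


There is a counterexample at x=1, y=2: -5 on one side, 8 on the other.
price: u = -4; (((x * 8) + (y * -3)) == (x * y)) -> true; x = -12; u = -96; return -5
price_opt: s = -4; u = -4; (((x * 8) + (y * -2)) == ((x - 0) * y)) -> false; u = 8; return 8
verdict: not equivalent; witness: x=1, y=2


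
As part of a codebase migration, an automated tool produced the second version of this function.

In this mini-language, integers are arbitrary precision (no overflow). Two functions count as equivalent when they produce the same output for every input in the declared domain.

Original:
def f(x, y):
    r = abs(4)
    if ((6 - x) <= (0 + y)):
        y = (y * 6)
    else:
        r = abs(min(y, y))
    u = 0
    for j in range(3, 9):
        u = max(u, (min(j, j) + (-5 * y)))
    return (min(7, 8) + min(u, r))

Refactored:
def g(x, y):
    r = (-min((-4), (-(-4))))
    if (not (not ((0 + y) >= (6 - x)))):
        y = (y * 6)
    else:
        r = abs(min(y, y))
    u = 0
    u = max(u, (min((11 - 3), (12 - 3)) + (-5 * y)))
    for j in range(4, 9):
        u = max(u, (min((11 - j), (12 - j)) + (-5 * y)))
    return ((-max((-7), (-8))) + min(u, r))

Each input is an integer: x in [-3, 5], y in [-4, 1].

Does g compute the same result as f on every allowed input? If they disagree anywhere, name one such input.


Whatever the rewrite altered, no input in the stated domain can expose a difference; all 54 inputs agree.
verdict: equivalent


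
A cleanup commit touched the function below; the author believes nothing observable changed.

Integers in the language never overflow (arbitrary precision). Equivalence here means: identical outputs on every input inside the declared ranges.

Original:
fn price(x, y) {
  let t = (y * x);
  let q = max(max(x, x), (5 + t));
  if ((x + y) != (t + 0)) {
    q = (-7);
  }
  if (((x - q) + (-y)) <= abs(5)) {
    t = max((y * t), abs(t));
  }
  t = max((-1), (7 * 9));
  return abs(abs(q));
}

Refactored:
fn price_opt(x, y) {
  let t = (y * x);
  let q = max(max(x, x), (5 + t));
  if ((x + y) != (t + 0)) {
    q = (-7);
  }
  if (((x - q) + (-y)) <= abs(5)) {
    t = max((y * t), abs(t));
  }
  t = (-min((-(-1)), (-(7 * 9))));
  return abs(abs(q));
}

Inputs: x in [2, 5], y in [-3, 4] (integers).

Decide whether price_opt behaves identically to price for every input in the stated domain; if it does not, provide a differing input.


Comparing the listings, the differences include: min/max/abs usage differs.
Tracing x=2, y=2: price: t becomes 4; next q becomes 9; next ((x + y) != (t + 0)) evaluates to false; next (((x - q) + (-y)) <= abs(5)) evaluates to true; next t becomes 8; next t becomes 63; next final value 9 | price_opt: t becomes 4; next q becomes 9; next ((x + y) != (t + 0)) evaluates to false; next (((x - q) + (-y)) <= abs(5)) evaluates to true; next t becomes 8; next t becomes 63; next final value 9 — matching result 9.
Sweeping the whole domain (32 inputs) finds no disagreement.
verdict: equivalent


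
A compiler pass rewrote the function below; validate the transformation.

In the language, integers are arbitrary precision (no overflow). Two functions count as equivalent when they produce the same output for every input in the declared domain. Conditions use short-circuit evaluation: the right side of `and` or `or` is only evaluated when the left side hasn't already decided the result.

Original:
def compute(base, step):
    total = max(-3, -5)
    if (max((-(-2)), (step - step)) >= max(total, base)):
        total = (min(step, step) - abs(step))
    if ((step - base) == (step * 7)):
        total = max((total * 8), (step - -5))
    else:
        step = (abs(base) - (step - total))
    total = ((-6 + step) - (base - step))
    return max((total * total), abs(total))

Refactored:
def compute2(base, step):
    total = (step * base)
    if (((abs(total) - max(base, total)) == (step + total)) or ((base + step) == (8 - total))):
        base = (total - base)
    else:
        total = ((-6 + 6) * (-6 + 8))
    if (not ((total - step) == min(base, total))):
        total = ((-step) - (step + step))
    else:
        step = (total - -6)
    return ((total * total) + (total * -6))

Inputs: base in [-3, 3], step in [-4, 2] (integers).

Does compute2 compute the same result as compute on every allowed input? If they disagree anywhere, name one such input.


Not equivalent: base=-3, step=-4 separates them (25 vs 72).
compute: total=-3, then (max((-(-2)), (step - step)) >= max(total, base)) is true, then total=-8, then ((step - base) == (step * 7)) is false, then step=-1, then total=-5, then returns 25
compute2: total=12, then (((abs(total) - max(base, total)) == (step + total)) or ((base + step) == (8 - total))) is false, then total=0, then (not ((total - step) == min(base, total))) is true, then total=12, then returns 72
verdict: not equivalent; witness: base=-3, step=-4


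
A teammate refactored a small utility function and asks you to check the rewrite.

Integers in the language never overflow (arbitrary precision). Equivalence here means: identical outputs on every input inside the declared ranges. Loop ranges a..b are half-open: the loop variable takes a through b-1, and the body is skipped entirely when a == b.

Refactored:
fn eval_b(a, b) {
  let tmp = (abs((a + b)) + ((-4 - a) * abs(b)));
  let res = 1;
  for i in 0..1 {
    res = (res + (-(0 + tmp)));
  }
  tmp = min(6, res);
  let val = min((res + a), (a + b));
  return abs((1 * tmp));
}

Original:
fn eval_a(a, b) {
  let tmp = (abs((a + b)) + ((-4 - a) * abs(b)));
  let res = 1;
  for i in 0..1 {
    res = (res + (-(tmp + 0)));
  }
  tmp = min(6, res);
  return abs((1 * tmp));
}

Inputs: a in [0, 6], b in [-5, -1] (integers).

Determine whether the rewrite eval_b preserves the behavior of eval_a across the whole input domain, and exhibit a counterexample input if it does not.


Equivalent. Beyond behavior-preserving changes, the revision adds an assignment to `val` whose value nothing reads.
Across all 35 domain points the two functions coincide.
Spot check at a=0, b=-3 — eval_a: tmp=-9, then res=1, then (i=0), then res=10, then tmp=6, then returns 6. eval_b: tmp=-9, then res=1, then (i=0), then res=10, then tmp=6, then val=-3, then returns 6. Both give 6.
verdict: equivalent


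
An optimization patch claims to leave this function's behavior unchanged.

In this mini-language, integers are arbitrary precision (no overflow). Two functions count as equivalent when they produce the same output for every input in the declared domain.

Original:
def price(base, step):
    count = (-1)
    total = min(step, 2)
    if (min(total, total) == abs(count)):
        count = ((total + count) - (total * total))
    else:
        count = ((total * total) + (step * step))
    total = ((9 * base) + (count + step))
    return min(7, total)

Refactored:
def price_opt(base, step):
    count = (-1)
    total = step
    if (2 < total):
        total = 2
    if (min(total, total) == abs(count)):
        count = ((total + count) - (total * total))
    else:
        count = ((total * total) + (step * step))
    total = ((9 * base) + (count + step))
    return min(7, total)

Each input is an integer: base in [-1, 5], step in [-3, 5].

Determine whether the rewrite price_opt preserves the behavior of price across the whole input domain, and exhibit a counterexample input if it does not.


The two are interchangeable: branching structure differs; also statement counts differ; also comparison usage differs; also min/max/abs usage differs; also constant usage differs, and every declared input agrees.
Spot check at base=1, step=-1 — price: count = -1; total = -1; (min(total, total) == abs(count)) -> false; count = 2; total = 10; return 7. price_opt: count = -1; total = -1; (2 < total) -> false; (min(total, total) == abs(count)) -> false; count = 2; total = 10; return 7. Both give 7.
An exhaustive pass over the 63 declared inputs shows identical outputs.
verdict: equivalent


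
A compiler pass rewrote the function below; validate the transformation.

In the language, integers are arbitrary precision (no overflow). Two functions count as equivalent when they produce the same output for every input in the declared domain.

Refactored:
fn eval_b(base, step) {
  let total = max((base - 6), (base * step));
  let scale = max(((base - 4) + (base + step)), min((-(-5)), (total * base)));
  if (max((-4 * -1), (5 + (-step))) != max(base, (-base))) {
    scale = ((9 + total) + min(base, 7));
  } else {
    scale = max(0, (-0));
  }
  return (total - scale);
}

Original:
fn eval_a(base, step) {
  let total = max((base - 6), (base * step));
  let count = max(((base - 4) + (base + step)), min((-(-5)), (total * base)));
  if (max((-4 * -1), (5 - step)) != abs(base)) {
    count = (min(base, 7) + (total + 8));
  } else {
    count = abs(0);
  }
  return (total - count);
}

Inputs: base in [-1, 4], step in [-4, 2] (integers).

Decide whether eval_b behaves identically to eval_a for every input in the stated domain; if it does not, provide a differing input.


Evaluate both at base=-1, step=-4.
eval_a: total = 4; count = -4; (max((-4 * -1), (5 - step)) != abs(base)) -> true; count = 11; return -7
eval_b: total = 4; scale = -4; (max((-4 * -1), (5 + (-step))) != max(base, (-base))) -> true; scale = 12; return -8
-7 != -8, so the rewrite changes behavior.
verdict: not equivalent; witness: base=-1, step=-4


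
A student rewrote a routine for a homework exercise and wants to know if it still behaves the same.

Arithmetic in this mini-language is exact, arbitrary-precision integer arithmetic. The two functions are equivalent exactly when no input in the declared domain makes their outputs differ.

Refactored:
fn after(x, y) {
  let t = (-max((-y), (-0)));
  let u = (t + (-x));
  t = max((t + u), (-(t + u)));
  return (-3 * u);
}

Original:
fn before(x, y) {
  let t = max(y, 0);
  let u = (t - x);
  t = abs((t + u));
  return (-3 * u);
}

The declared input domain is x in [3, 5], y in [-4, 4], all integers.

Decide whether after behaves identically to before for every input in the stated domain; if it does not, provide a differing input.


The rewrite breaks on x=3, y=-4, where the results are 9 and 21.
before: t := 0 | u := -3 | t := 3 | result 9
after: t := -4 | u := -7 | t := 11 | result 21
verdict: not equivalent; witness: x=3, y=-4


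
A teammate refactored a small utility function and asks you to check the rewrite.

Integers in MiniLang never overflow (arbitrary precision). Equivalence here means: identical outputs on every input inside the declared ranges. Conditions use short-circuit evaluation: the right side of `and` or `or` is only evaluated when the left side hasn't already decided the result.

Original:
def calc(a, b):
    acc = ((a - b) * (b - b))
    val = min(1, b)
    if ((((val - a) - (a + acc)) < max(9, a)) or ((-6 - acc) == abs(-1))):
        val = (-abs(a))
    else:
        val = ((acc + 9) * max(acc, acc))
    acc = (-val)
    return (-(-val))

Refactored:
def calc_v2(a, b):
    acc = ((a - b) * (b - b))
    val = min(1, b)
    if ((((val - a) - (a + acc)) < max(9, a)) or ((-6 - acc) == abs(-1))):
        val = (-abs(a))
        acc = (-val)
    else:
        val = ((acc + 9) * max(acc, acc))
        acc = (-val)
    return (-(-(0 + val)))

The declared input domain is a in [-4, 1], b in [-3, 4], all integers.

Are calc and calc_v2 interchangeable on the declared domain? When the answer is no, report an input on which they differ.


Although arithmetic usage differs, plus constant usage differs, plus statement counts differ, 48/48 inputs agree.
verdict: equivalent


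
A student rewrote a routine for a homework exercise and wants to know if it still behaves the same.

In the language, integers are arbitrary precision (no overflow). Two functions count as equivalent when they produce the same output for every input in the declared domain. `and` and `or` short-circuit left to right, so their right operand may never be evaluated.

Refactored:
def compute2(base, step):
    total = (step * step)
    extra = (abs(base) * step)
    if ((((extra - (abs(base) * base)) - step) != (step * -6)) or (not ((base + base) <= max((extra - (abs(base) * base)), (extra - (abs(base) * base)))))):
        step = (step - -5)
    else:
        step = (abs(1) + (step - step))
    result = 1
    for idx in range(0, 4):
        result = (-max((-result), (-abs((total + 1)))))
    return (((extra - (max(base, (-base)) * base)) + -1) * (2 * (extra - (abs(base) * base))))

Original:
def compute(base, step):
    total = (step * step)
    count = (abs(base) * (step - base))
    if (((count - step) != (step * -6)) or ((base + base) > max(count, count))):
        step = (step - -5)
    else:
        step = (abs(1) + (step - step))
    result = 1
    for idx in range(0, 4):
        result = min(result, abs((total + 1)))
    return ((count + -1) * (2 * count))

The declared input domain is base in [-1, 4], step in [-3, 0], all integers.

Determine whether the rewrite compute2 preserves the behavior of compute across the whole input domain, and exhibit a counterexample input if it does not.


The two are interchangeable: local variable names differ, plus boolean connective usage differs, plus min/max/abs usage differs, plus comparison usage differs, plus arithmetic usage differs, and every declared input agrees.
Spot check at base=0, step=-2 — compute: total becomes 4; next count becomes 0; next (((count - step) != (step * -6)) or ((base + base) > max(count, count))) evaluates to true; next step becomes 3; next result becomes 1; next at idx=0:; next result becomes 1; next at idx=1:; next result becomes 1; next at idx=2:; next result becomes 1; next at idx=3:; next result becomes 1; next final value 0. compute2: total becomes 4; next extra becomes 0; next ((((extra - (abs(base) * base)) - step) != (step * -6)) or (not ((base + base) <= max((extra - (abs(base) * base)), (extra - (abs(base) * base)))))) evaluates to true; next step becomes 3; next result becomes 1; next at idx=0:; next result becomes 1; next at idx=1:; next result becomes 1; next at idx=2:; next result becomes 1; next at idx=3:; next result becomes 1; next final value 0. Both give 0.
Sweeping the whole domain (24 inputs) finds no disagreement.
verdict: equivalent


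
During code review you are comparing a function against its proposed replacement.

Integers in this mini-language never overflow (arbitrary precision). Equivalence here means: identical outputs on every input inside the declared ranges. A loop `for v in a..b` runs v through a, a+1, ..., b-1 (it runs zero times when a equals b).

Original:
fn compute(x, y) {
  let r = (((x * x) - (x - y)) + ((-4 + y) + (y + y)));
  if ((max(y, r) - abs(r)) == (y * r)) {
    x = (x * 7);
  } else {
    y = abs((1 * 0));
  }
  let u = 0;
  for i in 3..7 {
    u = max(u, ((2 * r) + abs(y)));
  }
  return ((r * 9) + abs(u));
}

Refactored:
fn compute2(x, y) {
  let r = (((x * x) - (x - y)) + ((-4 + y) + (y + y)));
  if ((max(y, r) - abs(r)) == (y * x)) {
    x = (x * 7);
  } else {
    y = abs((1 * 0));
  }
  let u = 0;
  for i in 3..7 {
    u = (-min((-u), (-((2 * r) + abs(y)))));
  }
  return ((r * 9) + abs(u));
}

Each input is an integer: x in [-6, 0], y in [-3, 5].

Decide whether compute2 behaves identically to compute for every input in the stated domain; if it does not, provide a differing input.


These are not equivalent — on x=-3, y=-2 the outputs split (2 vs 0).
compute: r=0, then ((max(y, r) - abs(r)) == (y * r)) is true, then x=-21, then u=0, then (i=3), then u=2, then (i=4), then u=2, then (i=5), then u=2, then (i=6), then u=2, then returns 2
compute2: r=0, then ((max(y, r) - abs(r)) == (y * x)) is false, then y=0, then u=0, then (i=3), then u=0, then (i=4), then u=0, then (i=5), then u=0, then (i=6), then u=0, then returns 0
verdict: not equivalent; witness: x=-3, y=-2


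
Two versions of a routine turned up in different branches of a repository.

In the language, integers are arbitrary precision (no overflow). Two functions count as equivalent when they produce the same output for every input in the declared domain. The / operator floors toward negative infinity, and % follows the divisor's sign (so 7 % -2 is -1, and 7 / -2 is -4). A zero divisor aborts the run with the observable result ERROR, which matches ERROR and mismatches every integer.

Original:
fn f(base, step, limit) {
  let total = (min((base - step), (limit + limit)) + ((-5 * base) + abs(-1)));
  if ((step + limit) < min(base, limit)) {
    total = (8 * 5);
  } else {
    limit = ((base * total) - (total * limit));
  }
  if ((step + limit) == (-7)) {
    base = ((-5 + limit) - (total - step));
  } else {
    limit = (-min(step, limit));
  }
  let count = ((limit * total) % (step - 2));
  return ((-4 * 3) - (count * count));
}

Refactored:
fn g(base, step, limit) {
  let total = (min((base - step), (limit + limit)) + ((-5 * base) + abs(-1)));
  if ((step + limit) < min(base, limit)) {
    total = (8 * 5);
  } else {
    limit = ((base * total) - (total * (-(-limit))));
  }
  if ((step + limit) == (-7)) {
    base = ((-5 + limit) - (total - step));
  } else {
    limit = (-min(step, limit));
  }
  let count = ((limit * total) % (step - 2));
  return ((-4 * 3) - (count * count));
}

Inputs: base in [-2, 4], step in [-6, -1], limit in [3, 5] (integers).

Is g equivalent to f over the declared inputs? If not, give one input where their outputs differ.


This is a faithful refactor — same computation, different form, but the computed results match everywhere.
Tracing base=2, step=-1, limit=3: f: total=-6, then ((step + limit) < min(base, limit)) is false, then limit=6, then ((step + limit) == (-7)) is false, then limit=1, then count=0, then returns -12 | g: total=-6, then ((step + limit) < min(base, limit)) is false, then limit=6, then ((step + limit) == (-7)) is false, then limit=1, then count=0, then returns -12 — matching result -12.
Across all 126 domain points the two functions coincide.
verdict: equivalent


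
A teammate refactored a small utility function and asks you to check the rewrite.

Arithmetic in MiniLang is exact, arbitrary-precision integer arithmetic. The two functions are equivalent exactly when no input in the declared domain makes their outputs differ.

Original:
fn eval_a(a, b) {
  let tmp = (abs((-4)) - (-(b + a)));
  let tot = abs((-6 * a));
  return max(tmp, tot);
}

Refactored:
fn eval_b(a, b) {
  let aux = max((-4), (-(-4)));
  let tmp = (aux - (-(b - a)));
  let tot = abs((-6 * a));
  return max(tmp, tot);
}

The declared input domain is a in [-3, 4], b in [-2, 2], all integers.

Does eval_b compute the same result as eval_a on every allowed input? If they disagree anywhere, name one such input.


Consider the input a=-1, b=2.
eval_a: tmp becomes 5; next tot becomes 6; next final value 6
eval_b: aux becomes 4; next tmp becomes 7; next tot becomes 6; next final value 7
6 != 7, so the rewrite changes behavior.
verdict: not equivalent; witness: a=-1, b=2


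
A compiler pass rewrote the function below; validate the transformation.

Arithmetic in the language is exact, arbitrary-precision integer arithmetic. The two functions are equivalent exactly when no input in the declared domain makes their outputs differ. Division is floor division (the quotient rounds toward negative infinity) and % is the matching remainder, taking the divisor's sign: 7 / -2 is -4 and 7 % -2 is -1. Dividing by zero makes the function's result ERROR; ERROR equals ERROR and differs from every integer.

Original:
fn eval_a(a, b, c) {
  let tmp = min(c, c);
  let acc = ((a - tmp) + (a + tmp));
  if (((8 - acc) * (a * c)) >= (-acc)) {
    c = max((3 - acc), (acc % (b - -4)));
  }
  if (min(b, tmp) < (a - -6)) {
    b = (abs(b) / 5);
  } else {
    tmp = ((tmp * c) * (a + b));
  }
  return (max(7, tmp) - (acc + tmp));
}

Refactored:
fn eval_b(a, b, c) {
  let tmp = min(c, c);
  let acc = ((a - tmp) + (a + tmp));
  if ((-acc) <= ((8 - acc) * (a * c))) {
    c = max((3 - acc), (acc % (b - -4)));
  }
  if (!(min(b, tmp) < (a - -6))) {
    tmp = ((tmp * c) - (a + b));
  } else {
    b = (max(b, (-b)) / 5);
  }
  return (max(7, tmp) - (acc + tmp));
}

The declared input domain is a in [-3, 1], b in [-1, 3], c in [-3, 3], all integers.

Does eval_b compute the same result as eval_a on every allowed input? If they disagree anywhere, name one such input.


Evaluate both at a=-3, b=3, c=3.
eval_a: tmp = 3; acc = -6; (((8 - acc) * (a * c)) >= (-acc)) -> false; (min(b, tmp) < (a - -6)) -> false; tmp = 0; return 13
eval_b: tmp = 3; acc = -6; ((-acc) <= ((8 - acc) * (a * c))) -> false; (!(min(b, tmp) < (a - -6))) -> true; tmp = 9; return 6
13 and 6 differ, so these are not the same function on this domain.
verdict: not equivalent; witness: a=-3, b=3, c=3


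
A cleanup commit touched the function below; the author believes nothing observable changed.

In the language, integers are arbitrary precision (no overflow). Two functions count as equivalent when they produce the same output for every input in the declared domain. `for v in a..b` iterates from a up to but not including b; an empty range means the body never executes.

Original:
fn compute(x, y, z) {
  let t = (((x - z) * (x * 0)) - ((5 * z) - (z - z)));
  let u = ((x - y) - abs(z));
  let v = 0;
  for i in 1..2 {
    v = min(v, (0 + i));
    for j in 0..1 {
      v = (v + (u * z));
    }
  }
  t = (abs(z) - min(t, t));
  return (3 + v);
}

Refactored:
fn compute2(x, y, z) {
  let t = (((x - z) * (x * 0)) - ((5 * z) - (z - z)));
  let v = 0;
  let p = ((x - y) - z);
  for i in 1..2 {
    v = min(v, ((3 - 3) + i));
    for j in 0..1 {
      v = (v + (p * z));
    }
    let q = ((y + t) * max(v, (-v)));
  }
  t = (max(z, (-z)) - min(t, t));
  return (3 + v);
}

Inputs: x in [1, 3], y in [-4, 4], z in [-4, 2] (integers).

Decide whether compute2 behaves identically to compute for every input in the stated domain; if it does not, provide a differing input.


Evaluate both at x=1, y=-4, z=-4.
compute: t := 20 | u := 1 | v := 0 | iter i=1: | v := 0 | iter j=0: | v := -4 | t := -16 | result -1
compute2: t := 20 | v := 0 | p := 9 | iter i=1: | v := 0 | iter j=0: | v := -36 | q := 576 | t := -16 | result -33
-1 against -33: the behavior changed.
verdict: not equivalent; witness: x=1, y=-4, z=-4


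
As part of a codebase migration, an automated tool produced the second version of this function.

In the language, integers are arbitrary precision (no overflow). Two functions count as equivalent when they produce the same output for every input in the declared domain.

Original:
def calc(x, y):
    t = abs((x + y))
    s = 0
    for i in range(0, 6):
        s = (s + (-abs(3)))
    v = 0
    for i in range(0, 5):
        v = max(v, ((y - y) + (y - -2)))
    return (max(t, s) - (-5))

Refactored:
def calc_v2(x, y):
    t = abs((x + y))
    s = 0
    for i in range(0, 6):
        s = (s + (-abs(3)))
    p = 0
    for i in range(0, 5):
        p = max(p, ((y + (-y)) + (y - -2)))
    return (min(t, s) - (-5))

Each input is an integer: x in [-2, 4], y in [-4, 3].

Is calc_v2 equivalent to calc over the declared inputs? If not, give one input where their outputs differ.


Consider the input x=-2, y=-4.
calc: t=6, then s=0, then (i=0), then s=-3, then (i=1), then s=-6, then (i=2), then s=-9, then (i=3), then s=-12, then (i=4), then s=-15, then (i=5), then s=-18, then v=0, then (i=0), then v=0, then (i=1), then v=0, then (i=2), then v=0, then (i=3), then v=0, then (i=4), then v=0, then returns 11
calc_v2: t=6, then s=0, then (i=0), then s=-3, then (i=1), then s=-6, then (i=2), then s=-9, then (i=3), then s=-12, then (i=4), then s=-15, then (i=5), then s=-18, then p=0, then (i=0), then p=0, then (i=1), then p=0, then (i=2), then p=0, then (i=3), then p=0, then (i=4), then p=0, then returns -13
11 vs -13 — the two versions disagree here.
verdict: not equivalent; witness: x=-2, y=-4


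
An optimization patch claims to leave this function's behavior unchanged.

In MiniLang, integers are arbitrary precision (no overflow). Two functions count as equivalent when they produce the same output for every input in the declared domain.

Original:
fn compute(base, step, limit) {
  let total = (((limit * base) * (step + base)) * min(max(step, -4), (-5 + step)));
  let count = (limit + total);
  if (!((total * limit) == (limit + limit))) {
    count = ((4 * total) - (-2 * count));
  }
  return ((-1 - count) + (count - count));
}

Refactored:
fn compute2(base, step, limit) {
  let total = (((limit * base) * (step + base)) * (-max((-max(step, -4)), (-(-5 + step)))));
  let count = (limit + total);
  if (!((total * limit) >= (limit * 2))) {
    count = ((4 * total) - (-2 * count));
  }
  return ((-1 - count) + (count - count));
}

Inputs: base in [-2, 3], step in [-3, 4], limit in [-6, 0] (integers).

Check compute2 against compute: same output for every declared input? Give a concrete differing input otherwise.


These are not equivalent — on base=-2, step=2, limit=-6 the outputs split (11 vs 5).
compute: total=0, then count=-6, then (!((total * limit) == (limit + limit))) is true, then count=-12, then returns 11
compute2: total=0, then count=-6, then (!((total * limit) >= (limit * 2))) is false, then returns 5
verdict: not equivalent; witness: base=-2, step=2, limit=-6
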